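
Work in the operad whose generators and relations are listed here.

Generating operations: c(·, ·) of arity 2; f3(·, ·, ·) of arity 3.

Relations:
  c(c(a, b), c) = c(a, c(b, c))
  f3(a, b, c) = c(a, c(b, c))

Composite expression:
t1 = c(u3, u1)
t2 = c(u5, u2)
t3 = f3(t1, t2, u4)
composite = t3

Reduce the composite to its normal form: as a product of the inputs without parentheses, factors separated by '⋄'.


u3 ⋄ u1 ⋄ u5 ⋄ u2 ⋄ u4

Associativity of f3 dissolves the nesting; only the u-input order survives.
c(u3, u1) unparenthesizes to u3 ⋄ u1
c(u5, u2) unparenthesizes to u5 ⋄ u2
f3(c(u3, u1), c(u5, u2), u4) unparenthesizes to u3 ⋄ u1 ⋄ u5 ⋄ u2 ⋄ u4


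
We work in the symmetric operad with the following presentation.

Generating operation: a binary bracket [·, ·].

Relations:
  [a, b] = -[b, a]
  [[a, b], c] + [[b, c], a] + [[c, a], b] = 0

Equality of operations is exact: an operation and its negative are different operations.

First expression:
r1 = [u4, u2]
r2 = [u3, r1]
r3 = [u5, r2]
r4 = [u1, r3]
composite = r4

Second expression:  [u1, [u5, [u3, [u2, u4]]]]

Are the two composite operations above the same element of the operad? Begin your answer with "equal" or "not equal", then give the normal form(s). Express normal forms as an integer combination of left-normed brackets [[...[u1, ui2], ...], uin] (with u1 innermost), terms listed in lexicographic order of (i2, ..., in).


not equal — first -[[[[u1, u2], u4], u3], u5] + [[[[u1, u3], u2], u4], u5] - [[[[u1, u3], u4], u2], u5] + [[[[u1, u4], u2], u3], u5] + [[[[u1, u5], u2], u4], u3] - [[[[u1, u5], u3], u2], u4] + [[[[u1, u5], u3], u4], u2] - [[[[u1, u5], u4], u2], u3], second [[[[u1, u2], u4], u3], u5] - [[[[u1, u3], u2], u4], u5] + [[[[u1, u3], u4], u2], u5] - [[[[u1, u4], u2], u3], u5] - [[[[u1, u5], u2], u4], u3] + [[[[u1, u5], u3], u2], u4] - [[[[u1, u5], u3], u4], u2] + [[[[u1, u5], u4], u2], u3]


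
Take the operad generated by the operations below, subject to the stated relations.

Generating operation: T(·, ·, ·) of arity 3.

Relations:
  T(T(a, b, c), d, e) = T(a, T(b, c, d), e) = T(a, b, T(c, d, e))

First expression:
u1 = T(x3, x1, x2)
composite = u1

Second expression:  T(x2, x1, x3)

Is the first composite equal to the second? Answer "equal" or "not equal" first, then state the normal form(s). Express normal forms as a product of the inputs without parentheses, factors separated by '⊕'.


not equal; first: x3 ⊕ x1 ⊕ x2; second: x2 ⊕ x1 ⊕ x3

The first composite normalizes to x3 ⊕ x1 ⊕ x2
The second composite normalizes to x2 ⊕ x1 ⊕ x3
The normal forms differ: not equal.


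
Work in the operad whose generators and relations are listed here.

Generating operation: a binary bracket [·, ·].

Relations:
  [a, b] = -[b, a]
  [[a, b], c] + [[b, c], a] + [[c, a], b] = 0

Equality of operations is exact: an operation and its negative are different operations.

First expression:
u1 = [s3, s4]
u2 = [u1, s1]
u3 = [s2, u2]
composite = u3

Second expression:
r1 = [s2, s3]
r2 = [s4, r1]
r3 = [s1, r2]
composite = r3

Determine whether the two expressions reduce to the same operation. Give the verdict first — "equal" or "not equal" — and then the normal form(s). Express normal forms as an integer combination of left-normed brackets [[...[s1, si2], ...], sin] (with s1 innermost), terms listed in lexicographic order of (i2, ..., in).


not equal: they reduce to [[[s1, s3], s4], s2] - [[[s1, s4], s3], s2] and -[[[s1, s2], s3], s4] + [[[s1, s3], s2], s4] + [[[s1, s4], s2], s3] - [[[s1, s4], s3], s2]


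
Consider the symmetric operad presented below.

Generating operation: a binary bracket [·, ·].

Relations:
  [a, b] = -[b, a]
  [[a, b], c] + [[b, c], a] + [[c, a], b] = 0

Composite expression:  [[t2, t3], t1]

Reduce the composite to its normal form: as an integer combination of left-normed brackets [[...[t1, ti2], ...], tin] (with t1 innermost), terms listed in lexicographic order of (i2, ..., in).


In the tensor algebra, words opening t1 carry the t1-anchored form.
Composite bracket: [[t2, t3], t1]
Each bracket splits as ab - ba, giving 4 signed words (2^2 = 4).
Keep just the words that open with t1:
  the word t1t2t3 carries sign -1 and contributes -[[t1, t2], t3]
  the word t1t3t2 carries sign +1 and contributes +[[t1, t3], t2]

-[[t1, t2], t3] + [[t1, t3], t2]


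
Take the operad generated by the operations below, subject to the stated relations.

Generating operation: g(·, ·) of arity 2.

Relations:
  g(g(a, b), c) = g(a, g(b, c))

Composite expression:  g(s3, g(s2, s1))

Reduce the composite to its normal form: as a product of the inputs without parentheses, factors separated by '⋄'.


s3 ⋄ s2 ⋄ s1

All parenthesizations of g agree; list the s-inputs left to right.
g(s2, s1) linearizes to s2 ⋄ s1
g(s3, g(s2, s1)) linearizes to s3 ⋄ s2 ⋄ s1


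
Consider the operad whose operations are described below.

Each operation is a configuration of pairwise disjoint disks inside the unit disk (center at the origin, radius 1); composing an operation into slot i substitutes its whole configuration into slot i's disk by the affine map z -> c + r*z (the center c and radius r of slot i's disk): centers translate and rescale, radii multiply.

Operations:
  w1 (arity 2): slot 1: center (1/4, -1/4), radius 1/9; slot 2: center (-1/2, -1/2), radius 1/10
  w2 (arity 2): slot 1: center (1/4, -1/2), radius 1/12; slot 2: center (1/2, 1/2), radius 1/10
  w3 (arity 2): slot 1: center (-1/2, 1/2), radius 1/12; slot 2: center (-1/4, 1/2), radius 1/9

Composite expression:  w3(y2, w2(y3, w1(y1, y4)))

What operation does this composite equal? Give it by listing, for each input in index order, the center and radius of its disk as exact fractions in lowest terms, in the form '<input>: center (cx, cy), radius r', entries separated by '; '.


y1: center (-23/120, 199/360), radius 1/810; y2: center (-1/2, 1/2), radius 1/12; y3: center (-2/9, 4/9), radius 1/108; y4: center (-1/5, 11/20), radius 1/900

Nesting under w3 composes maps z -> c + r*z down each y-path.
y2: after 1 affine step, its disk has center (-1/2, 1/2), radius 1/12
y3: after 2 affine steps, its disk has center (-2/9, 4/9), radius 1/108
y1: after 3 affine steps, its disk has center (-23/120, 199/360), radius 1/810
y4: after 3 affine steps, its disk has center (-1/5, 11/20), radius 1/900


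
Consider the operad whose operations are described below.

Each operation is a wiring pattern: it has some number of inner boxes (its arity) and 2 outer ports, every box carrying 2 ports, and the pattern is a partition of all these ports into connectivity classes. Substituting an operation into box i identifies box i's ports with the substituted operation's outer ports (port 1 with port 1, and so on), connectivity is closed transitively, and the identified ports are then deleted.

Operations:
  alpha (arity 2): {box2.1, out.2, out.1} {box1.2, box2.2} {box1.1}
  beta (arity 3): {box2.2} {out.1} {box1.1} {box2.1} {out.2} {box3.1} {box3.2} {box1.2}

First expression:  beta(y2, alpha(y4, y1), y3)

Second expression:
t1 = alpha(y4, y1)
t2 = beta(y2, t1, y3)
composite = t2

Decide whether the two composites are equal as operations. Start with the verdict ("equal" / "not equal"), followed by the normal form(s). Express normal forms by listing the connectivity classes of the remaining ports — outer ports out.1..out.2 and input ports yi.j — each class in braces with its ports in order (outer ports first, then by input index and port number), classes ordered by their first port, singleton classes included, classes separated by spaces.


equal; both compose to {out.1} {out.2} {y1.1} {y1.2, y4.2} {y2.1} {y2.2} {y3.1} {y3.2} {y4.1}

The first composite normalizes to {out.1} {out.2} {y1.1} {y1.2, y4.2} {y2.1} {y2.2} {y3.1} {y3.2} {y4.1}
The second composite normalizes to {out.1} {out.2} {y1.1} {y1.2, y4.2} {y2.1} {y2.2} {y3.1} {y3.2} {y4.1}
The normal forms match — equal.


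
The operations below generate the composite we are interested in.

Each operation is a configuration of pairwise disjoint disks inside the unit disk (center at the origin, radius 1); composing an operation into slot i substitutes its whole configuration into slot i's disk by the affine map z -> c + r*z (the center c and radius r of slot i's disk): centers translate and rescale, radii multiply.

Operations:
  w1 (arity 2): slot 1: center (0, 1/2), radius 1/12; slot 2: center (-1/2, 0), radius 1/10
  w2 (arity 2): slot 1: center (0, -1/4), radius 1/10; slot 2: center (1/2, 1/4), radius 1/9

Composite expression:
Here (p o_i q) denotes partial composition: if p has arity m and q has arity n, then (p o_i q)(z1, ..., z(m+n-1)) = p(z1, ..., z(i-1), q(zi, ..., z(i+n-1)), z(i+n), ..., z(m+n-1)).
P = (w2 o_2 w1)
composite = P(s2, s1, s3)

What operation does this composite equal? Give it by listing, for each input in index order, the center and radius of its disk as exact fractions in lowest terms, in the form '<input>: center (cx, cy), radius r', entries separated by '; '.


s1: center (1/2, 11/36), radius 1/108; s2: center (0, -1/4), radius 1/10; s3: center (4/9, 1/4), radius 1/90


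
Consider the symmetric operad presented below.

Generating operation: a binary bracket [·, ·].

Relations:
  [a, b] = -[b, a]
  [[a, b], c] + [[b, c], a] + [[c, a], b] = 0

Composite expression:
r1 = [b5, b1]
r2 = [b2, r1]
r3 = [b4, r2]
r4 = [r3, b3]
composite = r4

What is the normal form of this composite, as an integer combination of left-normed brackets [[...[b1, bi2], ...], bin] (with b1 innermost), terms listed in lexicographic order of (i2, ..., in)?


-[[[[b1, b5], b2], b4], b3]

Skip Jacobi rewriting: expand, keep b1-initial words, read off terms.
Composite bracket: [[b4, [b2, [b5, b1]]], b3]
Applying ab - ba throughout gives 16 signed words (2^4 = 16).
Coefficients come from the b1-initial words:
  sign of b1b5b2b4b3 is -1, so it contributes -[[[[b1, b5], b2], b4], b3]


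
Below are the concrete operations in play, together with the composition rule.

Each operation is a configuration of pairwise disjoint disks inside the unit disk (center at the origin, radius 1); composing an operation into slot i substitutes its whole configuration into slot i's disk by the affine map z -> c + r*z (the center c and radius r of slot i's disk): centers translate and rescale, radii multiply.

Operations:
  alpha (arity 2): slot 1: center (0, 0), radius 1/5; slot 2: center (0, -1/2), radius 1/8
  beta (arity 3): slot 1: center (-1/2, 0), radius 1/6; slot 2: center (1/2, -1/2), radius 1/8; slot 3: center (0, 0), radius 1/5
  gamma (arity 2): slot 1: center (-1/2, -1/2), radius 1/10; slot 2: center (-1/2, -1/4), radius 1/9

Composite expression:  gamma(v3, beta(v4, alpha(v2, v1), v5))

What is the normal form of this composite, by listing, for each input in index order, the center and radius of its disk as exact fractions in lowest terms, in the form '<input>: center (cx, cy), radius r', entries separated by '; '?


Only the slot chain above each v matters under gamma; compose those maps.
v3: after 1 affine step, its disk has center (-1/2, -1/2), radius 1/10
v4: after 2 affine steps, its disk has center (-5/9, -1/4), radius 1/54
v2: after 3 affine steps, its disk has center (-4/9, -11/36), radius 1/360
v1: after 3 affine steps, its disk has center (-4/9, -5/16), radius 1/576
v5: after 2 affine steps, its disk has center (-1/2, -1/4), radius 1/45

v1: center (-4/9, -5/16), radius 1/576; v2: center (-4/9, -11/36), radius 1/360; v3: center (-1/2, -1/2), radius 1/10; v4: center (-5/9, -1/4), radius 1/54; v5: center (-1/2, -1/4), radius 1/45


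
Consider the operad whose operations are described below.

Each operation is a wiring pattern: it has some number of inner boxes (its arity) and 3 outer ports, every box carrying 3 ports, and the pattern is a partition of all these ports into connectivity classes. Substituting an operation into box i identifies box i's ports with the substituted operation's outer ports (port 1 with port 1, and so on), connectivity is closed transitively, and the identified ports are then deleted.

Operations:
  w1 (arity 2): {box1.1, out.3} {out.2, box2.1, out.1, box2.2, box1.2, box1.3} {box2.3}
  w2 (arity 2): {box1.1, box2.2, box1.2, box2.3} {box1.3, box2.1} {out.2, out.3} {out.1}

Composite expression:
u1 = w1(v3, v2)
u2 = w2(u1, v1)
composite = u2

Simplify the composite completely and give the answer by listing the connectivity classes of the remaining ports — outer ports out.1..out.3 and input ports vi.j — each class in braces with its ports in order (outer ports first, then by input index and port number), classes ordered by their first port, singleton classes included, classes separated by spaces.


Reachability decides: close wires over w2-identified ports.
stage w1: inputs (v3, v2), connectivity {out.1, out.2, v2.1, v2.2, v3.2, v3.3} {out.3, v3.1} {v2.3}, out.j its boundary
stage w2: inputs (v3, v2, v1), connectivity {out.1} {out.2, out.3} {v1.1, v3.1} {v1.2, v1.3, v2.1, v2.2, v3.2, v3.3} {v2.3}, out.j its boundary

{out.1} {out.2, out.3} {v1.1, v3.1} {v1.2, v1.3, v2.1, v2.2, v3.2, v3.3} {v2.3}


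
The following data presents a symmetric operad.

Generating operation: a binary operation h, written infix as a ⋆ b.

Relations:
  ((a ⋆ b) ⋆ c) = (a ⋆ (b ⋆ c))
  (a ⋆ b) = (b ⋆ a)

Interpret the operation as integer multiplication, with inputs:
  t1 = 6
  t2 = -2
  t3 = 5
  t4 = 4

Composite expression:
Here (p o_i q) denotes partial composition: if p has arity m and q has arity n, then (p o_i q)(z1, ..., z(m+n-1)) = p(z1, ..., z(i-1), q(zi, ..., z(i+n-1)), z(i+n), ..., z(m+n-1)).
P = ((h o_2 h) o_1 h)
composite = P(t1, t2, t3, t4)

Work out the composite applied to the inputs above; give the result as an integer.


(t1 ⋆ t2) = -12
(t3 ⋆ t4) = 20
((t1 ⋆ t2) ⋆ (t3 ⋆ t4)) = -240

-240


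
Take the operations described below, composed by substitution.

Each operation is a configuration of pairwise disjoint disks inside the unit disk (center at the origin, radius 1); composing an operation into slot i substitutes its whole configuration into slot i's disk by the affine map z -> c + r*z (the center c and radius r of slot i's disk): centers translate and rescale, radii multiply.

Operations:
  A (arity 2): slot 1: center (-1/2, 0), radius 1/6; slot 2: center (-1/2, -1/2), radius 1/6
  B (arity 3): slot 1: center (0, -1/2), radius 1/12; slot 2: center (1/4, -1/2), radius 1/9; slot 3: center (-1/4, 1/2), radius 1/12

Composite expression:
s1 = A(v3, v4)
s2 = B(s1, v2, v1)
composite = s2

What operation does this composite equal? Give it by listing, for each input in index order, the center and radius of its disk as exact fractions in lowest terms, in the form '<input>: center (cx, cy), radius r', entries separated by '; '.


v1: center (-1/4, 1/2), radius 1/12; v2: center (1/4, -1/2), radius 1/9; v3: center (-1/24, -1/2), radius 1/72; v4: center (-1/24, -13/24), radius 1/72

Follow each v-input down from B: c' goes to c + r*c', radius to r*r'.
tracing v3 down its 2-map path: center (-1/24, -1/2), radius 1/72
tracing v4 down its 2-map path: center (-1/24, -13/24), radius 1/72
tracing v2 down its 1-map path: center (1/4, -1/2), radius 1/9
tracing v1 down its 1-map path: center (-1/4, 1/2), radius 1/12


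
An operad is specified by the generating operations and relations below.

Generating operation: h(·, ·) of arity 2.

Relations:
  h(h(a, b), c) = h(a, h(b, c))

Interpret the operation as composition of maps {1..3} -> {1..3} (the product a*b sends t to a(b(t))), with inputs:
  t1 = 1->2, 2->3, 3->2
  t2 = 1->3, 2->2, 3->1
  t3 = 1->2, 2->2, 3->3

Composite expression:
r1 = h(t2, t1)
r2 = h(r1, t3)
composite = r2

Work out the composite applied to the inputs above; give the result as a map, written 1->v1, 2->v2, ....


1->1, 2->1, 3->2

h(t2, t1) = 1->2, 2->1, 3->2
h(h(t2, t1), t3) = 1->1, 2->1, 3->2


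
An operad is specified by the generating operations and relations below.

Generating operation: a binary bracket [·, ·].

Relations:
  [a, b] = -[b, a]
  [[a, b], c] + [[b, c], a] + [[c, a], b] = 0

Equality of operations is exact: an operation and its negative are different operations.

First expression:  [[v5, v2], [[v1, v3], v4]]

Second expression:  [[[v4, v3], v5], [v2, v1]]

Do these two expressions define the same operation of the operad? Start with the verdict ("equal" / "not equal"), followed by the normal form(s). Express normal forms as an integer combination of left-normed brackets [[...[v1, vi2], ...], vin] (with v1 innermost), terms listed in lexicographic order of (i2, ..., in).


not equal — first [[[[v1, v3], v4], v2], v5] - [[[[v1, v3], v4], v5], v2], second -[[[[v1, v2], v3], v4], v5] + [[[[v1, v2], v4], v3], v5] + [[[[v1, v2], v5], v3], v4] - [[[[v1, v2], v5], v4], v3]

Normal form of the first expression: [[[[v1, v3], v4], v2], v5] - [[[[v1, v3], v4], v5], v2]
Normal form of the second expression: -[[[[v1, v2], v3], v4], v5] + [[[[v1, v2], v4], v3], v5] + [[[[v1, v2], v5], v3], v4] - [[[[v1, v2], v5], v4], v3]
No match — not equal.


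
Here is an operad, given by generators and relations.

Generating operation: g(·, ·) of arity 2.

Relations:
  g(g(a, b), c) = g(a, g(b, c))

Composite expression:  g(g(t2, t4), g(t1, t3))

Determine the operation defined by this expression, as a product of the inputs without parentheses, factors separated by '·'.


t2 · t4 · t1 · t3

All parenthesizations of g agree; list the t-inputs left to right.
g(t2, t4) unparenthesizes to t2 · t4
g(t1, t3) unparenthesizes to t1 · t3
g(g(t2, t4), g(t1, t3)) unparenthesizes to t2 · t4 · t1 · t3


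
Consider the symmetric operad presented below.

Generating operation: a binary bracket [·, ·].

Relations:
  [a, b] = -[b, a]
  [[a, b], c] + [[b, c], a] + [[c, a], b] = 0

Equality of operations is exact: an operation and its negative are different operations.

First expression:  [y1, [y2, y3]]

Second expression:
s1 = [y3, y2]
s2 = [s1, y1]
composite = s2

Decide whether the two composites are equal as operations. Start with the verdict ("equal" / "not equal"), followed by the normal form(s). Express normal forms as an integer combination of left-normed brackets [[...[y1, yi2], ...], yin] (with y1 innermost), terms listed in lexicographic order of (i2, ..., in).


equal; the common form is [[y1, y2], y3] - [[y1, y3], y2]

The first expression reduces to [[y1, y2], y3] - [[y1, y3], y2]
The second expression reduces to [[y1, y2], y3] - [[y1, y3], y2]
One common form — equal.


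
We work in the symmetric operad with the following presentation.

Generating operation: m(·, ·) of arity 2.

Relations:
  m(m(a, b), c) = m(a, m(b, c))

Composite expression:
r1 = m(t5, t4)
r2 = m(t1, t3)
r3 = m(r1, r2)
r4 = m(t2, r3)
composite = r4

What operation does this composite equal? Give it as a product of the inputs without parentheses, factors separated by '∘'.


Key point: m is associative — brackets drop, the t-order remains.
m(t5, t4) collapses to t5 ∘ t4
m(t1, t3) collapses to t1 ∘ t3
m(m(t5, t4), m(t1, t3)) collapses to t5 ∘ t4 ∘ t1 ∘ t3
m(t2, m(m(t5, t4), m(t1, t3))) collapses to t2 ∘ t5 ∘ t4 ∘ t1 ∘ t3

t2 ∘ t5 ∘ t4 ∘ t1 ∘ t3


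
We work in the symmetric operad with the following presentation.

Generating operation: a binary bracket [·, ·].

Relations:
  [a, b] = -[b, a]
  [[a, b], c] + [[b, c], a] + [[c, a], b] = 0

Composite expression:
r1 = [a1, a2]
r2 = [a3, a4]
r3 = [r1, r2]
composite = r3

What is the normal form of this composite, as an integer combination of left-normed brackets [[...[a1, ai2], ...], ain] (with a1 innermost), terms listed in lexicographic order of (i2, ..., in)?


[[[a1, a2], a3], a4] - [[[a1, a2], a4], a3]


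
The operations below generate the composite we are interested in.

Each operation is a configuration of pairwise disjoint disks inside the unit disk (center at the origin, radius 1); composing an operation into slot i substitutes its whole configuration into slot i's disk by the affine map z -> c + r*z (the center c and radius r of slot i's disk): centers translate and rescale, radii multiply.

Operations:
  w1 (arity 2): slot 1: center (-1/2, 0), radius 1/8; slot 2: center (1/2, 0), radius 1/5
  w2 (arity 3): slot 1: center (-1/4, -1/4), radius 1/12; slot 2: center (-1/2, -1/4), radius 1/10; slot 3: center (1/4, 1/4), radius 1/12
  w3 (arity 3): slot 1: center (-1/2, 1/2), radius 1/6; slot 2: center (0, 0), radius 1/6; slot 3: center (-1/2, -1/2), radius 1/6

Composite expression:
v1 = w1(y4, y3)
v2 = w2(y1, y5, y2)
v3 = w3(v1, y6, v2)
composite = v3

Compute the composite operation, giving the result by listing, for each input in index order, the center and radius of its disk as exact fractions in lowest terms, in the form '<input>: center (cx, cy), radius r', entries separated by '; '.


y1: center (-13/24, -13/24), radius 1/72; y2: center (-11/24, -11/24), radius 1/72; y3: center (-5/12, 1/2), radius 1/30; y4: center (-7/12, 1/2), radius 1/48; y5: center (-7/12, -13/24), radius 1/60; y6: center (0, 0), radius 1/6

Nesting under w3 composes maps z -> c + r*z down each y-path.
for y4, the 2-step affine chain lands on center (-7/12, 1/2), radius 1/48
for y3, the 2-step affine chain lands on center (-5/12, 1/2), radius 1/30
for y6, the 1-step affine chain lands on center (0, 0), radius 1/6
for y1, the 2-step affine chain lands on center (-13/24, -13/24), radius 1/72
for y5, the 2-step affine chain lands on center (-7/12, -13/24), radius 1/60
for y2, the 2-step affine chain lands on center (-11/24, -11/24), radius 1/72


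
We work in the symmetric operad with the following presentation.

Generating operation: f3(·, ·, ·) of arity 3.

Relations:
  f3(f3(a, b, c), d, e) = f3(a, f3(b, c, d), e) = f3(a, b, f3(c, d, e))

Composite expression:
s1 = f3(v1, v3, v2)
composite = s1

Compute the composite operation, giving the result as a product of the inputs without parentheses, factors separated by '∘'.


All parenthesizations of f3 agree; list the v-inputs left to right.
f3(v1, v3, v2) reduces to v1 ∘ v3 ∘ v2

v1 ∘ v3 ∘ v2


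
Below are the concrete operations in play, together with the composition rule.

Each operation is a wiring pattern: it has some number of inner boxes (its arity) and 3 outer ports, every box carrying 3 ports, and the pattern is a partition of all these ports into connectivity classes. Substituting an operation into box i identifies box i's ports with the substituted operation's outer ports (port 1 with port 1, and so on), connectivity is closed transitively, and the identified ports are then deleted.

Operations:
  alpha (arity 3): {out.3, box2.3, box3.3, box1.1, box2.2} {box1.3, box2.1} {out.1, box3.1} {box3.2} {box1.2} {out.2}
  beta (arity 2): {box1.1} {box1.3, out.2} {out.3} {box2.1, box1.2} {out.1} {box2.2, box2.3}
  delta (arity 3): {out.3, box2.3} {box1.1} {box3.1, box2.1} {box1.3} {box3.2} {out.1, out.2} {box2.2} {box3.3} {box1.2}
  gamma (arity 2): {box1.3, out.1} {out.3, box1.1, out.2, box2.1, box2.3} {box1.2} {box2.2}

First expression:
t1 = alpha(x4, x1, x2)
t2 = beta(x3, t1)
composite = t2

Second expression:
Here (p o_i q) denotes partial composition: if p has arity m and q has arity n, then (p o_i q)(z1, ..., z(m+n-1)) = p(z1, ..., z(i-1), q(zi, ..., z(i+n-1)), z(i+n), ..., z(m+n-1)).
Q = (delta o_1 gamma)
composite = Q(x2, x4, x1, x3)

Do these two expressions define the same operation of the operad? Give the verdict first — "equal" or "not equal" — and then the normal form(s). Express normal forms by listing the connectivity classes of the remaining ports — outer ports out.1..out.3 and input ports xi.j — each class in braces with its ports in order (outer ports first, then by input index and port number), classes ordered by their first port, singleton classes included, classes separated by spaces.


not equal: they reduce to {out.1} {out.2, x3.3} {out.3} {x1.1, x4.3} {x1.2, x1.3, x2.3, x4.1} {x2.1, x3.2} {x2.2} {x3.1} {x4.2} and {out.1, out.2} {out.3, x1.3} {x1.1, x3.1} {x1.2} {x2.1, x4.1, x4.3} {x2.2} {x2.3} {x3.2} {x3.3} {x4.2}

Normal form of the first expression: {out.1} {out.2, x3.3} {out.3} {x1.1, x4.3} {x1.2, x1.3, x2.3, x4.1} {x2.1, x3.2} {x2.2} {x3.1} {x4.2}
Normal form of the second expression: {out.1, out.2} {out.3, x1.3} {x1.1, x3.1} {x1.2} {x2.1, x4.1, x4.3} {x2.2} {x2.3} {x3.2} {x3.3} {x4.2}
The normal forms differ: not equal.


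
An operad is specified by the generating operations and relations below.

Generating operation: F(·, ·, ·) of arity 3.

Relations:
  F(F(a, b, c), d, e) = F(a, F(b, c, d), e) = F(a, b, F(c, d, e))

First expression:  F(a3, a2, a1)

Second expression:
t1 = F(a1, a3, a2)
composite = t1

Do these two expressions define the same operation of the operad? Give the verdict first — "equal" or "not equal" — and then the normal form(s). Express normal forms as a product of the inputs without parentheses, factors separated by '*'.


not equal; first: a3 * a2 * a1; second: a1 * a3 * a2

The first expression, normalized: a3 * a2 * a1
The second expression, normalized: a1 * a3 * a2
The normal forms differ: not equal.


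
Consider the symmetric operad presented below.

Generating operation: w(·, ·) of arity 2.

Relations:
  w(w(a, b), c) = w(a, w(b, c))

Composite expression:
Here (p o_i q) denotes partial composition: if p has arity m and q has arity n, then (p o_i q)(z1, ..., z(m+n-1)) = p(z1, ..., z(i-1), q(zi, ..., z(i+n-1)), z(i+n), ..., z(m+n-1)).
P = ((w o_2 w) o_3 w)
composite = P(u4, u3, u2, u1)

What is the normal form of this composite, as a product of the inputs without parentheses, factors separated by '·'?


u4 · u3 · u2 · u1

All parenthesizations of w agree; list the u-inputs left to right.
w(u2, u1) collapses to u2 · u1
w(u3, w(u2, u1)) collapses to u3 · u2 · u1
w(u4, w(u3, w(u2, u1))) collapses to u4 · u3 · u2 · u1


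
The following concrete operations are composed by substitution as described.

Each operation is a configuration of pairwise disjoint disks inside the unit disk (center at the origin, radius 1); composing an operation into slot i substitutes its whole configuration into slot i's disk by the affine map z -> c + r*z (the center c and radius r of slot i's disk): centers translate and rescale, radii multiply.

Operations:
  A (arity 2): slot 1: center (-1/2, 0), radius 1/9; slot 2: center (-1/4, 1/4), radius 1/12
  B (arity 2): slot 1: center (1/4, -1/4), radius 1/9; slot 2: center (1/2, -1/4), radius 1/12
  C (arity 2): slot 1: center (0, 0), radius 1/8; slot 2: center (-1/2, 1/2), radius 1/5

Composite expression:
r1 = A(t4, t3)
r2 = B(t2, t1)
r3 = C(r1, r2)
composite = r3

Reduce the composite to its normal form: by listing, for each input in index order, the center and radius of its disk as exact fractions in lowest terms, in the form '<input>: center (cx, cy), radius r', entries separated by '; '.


t1: center (-2/5, 9/20), radius 1/60; t2: center (-9/20, 9/20), radius 1/45; t3: center (-1/32, 1/32), radius 1/96; t4: center (-1/16, 0), radius 1/72

Nesting under C composes maps z -> c + r*z down each t-path.
for t4, the 2-step affine chain lands on center (-1/16, 0), radius 1/72
for t3, the 2-step affine chain lands on center (-1/32, 1/32), radius 1/96
for t2, the 2-step affine chain lands on center (-9/20, 9/20), radius 1/45
for t1, the 2-step affine chain lands on center (-2/5, 9/20), radius 1/60


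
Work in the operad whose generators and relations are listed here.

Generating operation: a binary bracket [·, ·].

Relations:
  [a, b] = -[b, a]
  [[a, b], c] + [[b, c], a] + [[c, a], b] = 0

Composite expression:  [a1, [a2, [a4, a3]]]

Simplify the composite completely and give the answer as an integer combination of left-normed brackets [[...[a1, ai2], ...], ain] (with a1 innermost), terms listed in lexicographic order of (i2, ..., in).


-[[[a1, a2], a3], a4] + [[[a1, a2], a4], a3] + [[[a1, a3], a4], a2] - [[[a1, a4], a3], a2]

Antisymmetry and Jacobi reduce to a1-anchored left-normed brackets.
Composite bracket: [a1, [a2, [a4, a3]]]
Each bracket splits as ab - ba, giving 8 signed words (2^3 = 8).
Words beginning with a1 determine it all:
  from a1a2a3a4, sign -1: term -[[[a1, a2], a3], a4]
  from a1a2a4a3, sign +1: term +[[[a1, a2], a4], a3]
  from a1a3a4a2, sign +1: term +[[[a1, a3], a4], a2]
  from a1a4a3a2, sign -1: term -[[[a1, a4], a3], a2]


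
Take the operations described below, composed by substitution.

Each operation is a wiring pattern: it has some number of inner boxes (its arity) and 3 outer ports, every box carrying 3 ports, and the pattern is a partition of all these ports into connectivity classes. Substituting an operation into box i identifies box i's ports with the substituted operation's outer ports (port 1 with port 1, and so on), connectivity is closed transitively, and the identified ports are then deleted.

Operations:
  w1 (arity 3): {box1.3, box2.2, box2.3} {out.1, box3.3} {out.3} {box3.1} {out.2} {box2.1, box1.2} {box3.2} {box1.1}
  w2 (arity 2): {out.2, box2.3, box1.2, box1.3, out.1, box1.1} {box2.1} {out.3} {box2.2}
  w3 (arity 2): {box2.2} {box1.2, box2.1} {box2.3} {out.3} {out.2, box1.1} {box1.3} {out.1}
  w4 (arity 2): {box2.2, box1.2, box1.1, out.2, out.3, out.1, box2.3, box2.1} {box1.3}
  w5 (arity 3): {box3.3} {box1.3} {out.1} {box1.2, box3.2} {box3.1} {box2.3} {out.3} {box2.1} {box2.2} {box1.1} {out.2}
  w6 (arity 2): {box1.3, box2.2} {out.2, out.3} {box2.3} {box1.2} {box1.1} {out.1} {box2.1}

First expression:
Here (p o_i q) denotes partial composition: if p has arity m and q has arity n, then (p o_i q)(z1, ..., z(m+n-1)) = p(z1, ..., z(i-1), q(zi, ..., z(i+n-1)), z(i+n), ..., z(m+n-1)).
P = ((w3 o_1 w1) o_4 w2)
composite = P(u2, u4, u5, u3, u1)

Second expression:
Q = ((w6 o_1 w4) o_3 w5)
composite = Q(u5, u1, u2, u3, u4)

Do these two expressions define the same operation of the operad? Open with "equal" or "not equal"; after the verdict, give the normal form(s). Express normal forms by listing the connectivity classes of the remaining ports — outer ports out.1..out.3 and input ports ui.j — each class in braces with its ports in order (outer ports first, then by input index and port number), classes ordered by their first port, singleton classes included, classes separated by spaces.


not equal: they reduce to {out.1} {out.2, u5.3} {out.3} {u1.1} {u1.2} {u1.3, u3.1, u3.2, u3.3} {u2.1} {u2.2, u4.1} {u2.3, u4.2, u4.3} {u5.1} {u5.2} and {out.1} {out.2, out.3} {u1.1, u1.2, u1.3, u5.1, u5.2} {u2.1} {u2.2, u4.2} {u2.3} {u3.1} {u3.2} {u3.3} {u4.1} {u4.3} {u5.3}

In normal form, the first expression is {out.1} {out.2, u5.3} {out.3} {u1.1} {u1.2} {u1.3, u3.1, u3.2, u3.3} {u2.1} {u2.2, u4.1} {u2.3, u4.2, u4.3} {u5.1} {u5.2}
In normal form, the second expression is {out.1} {out.2, out.3} {u1.1, u1.2, u1.3, u5.1, u5.2} {u2.1} {u2.2, u4.2} {u2.3} {u3.1} {u3.2} {u3.3} {u4.1} {u4.3} {u5.3}
No match — not equal.


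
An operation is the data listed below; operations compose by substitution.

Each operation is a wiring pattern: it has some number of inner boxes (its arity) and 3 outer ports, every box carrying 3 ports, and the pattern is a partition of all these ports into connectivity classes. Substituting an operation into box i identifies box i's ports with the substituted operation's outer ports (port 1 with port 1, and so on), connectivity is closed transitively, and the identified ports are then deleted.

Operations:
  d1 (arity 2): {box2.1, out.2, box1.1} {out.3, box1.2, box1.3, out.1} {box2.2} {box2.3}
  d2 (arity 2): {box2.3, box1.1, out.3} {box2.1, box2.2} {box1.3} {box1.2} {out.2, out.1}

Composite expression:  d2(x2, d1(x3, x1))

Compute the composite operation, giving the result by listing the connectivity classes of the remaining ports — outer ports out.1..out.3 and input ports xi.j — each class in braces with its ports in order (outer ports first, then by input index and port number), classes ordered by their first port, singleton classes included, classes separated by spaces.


{out.1, out.2} {out.3, x1.1, x2.1, x3.1, x3.2, x3.3} {x1.2} {x1.3} {x2.2} {x2.3}

After gluing at d2, chains via deleted ports link the x-ports.
composing d1 on (x3, x1), with out.j its own outer ports: {out.1, out.3, x3.2, x3.3} {out.2, x1.1, x3.1} {x1.2} {x1.3}
composing d2 on (x2, x3, x1), with out.j its own outer ports: {out.1, out.2} {out.3, x1.1, x2.1, x3.1, x3.2, x3.3} {x1.2} {x1.3} {x2.2} {x2.3}


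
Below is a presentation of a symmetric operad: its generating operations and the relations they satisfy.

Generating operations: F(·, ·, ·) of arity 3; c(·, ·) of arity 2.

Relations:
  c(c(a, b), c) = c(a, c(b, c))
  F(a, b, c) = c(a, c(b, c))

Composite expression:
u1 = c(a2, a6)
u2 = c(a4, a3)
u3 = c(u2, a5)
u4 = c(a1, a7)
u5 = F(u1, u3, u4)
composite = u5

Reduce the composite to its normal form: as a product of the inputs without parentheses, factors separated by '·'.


a2 · a6 · a4 · a3 · a5 · a1 · a7

All parenthesizations of F agree; list the a-inputs left to right.
c(a2, a6) collapses to a2 · a6
c(a4, a3) collapses to a4 · a3
c(c(a4, a3), a5) collapses to a4 · a3 · a5
c(a1, a7) collapses to a1 · a7
F(c(a2, a6), c(c(a4, a3), a5), c(a1, a7)) collapses to a2 · a6 · a4 · a3 · a5 · a1 · a7


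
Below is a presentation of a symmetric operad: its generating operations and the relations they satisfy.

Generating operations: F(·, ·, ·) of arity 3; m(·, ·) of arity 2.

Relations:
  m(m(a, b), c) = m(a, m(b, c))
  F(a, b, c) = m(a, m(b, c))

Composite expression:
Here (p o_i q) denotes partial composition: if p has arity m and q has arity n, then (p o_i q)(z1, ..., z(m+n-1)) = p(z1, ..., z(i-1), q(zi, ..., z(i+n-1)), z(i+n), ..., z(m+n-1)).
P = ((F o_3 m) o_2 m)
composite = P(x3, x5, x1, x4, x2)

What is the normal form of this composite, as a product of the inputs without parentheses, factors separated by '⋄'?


x3 ⋄ x5 ⋄ x1 ⋄ x4 ⋄ x2

Every regrouping of F is equal, so read the x-inputs in written order.
m(x5, x1) unparenthesizes to x5 ⋄ x1
m(x4, x2) unparenthesizes to x4 ⋄ x2
F(x3, m(x5, x1), m(x4, x2)) unparenthesizes to x3 ⋄ x5 ⋄ x1 ⋄ x4 ⋄ x2


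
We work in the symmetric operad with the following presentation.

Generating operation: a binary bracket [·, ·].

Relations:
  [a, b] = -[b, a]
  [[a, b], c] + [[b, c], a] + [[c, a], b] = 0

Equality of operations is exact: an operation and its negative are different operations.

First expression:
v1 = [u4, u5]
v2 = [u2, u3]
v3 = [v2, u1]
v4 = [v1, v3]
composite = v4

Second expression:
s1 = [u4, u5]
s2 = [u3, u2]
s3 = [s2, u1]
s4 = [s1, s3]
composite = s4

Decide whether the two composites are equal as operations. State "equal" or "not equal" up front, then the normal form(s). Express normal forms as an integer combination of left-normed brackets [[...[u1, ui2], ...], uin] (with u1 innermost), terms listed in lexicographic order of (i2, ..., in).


not equal; the first gives [[[[u1, u2], u3], u4], u5] - [[[[u1, u2], u3], u5], u4] - [[[[u1, u3], u2], u4], u5] + [[[[u1, u3], u2], u5], u4] and the second -[[[[u1, u2], u3], u4], u5] + [[[[u1, u2], u3], u5], u4] + [[[[u1, u3], u2], u4], u5] - [[[[u1, u3], u2], u5], u4]

In normal form, the first expression is [[[[u1, u2], u3], u4], u5] - [[[[u1, u2], u3], u5], u4] - [[[[u1, u3], u2], u4], u5] + [[[[u1, u3], u2], u5], u4]
In normal form, the second expression is -[[[[u1, u2], u3], u4], u5] + [[[[u1, u2], u3], u5], u4] + [[[[u1, u3], u2], u4], u5] - [[[[u1, u3], u2], u5], u4]
The forms do not match — not equal.


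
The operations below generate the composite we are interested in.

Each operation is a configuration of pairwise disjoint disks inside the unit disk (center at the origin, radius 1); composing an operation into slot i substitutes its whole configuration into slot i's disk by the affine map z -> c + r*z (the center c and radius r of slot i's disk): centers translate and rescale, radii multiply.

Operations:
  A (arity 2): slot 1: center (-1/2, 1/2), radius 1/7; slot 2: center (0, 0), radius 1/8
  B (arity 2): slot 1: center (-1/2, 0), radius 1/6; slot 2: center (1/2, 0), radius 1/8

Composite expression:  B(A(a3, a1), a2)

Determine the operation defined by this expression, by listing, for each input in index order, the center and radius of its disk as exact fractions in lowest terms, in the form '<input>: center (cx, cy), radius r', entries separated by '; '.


a1: center (-1/2, 0), radius 1/48; a2: center (1/2, 0), radius 1/8; a3: center (-7/12, 1/12), radius 1/42

Follow each a-input down from B: c' goes to c + r*c', radius to r*r'.
a3 passes through 2 substitutions, ending at center (-7/12, 1/12), radius 1/42
a1 passes through 2 substitutions, ending at center (-1/2, 0), radius 1/48
a2 passes through 1 substitution, ending at center (1/2, 0), radius 1/8


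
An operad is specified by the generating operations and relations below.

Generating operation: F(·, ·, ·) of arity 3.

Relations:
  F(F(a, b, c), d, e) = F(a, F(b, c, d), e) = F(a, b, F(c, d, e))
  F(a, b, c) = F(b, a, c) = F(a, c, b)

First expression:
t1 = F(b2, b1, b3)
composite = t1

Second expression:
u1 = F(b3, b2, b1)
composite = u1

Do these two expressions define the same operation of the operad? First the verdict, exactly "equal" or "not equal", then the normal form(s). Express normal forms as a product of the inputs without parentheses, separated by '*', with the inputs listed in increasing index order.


In normal form, the first expression is b1 * b2 * b3
In normal form, the second expression is b1 * b2 * b3
The forms coincide; equal.

equal; both compose to b1 * b2 * b3


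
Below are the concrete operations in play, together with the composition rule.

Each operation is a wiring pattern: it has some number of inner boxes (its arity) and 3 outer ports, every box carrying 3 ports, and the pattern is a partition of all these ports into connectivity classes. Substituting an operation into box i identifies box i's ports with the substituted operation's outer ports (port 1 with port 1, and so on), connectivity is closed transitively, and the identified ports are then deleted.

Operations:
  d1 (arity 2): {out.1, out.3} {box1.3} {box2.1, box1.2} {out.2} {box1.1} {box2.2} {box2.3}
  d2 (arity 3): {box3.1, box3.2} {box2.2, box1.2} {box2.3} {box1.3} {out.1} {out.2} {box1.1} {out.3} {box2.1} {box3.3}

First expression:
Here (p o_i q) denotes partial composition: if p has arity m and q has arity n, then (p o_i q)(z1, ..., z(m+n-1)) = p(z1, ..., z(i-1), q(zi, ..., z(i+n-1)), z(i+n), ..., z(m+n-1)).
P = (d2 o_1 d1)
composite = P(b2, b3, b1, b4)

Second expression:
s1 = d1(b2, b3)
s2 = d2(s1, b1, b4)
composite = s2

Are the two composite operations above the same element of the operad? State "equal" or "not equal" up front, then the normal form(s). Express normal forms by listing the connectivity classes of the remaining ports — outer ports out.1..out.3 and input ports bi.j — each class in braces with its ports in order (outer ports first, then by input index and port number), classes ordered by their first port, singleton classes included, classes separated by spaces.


equal; both compose to {out.1} {out.2} {out.3} {b1.1} {b1.2} {b1.3} {b2.1} {b2.2, b3.1} {b2.3} {b3.2} {b3.3} {b4.1, b4.2} {b4.3}

The first composite normalizes to {out.1} {out.2} {out.3} {b1.1} {b1.2} {b1.3} {b2.1} {b2.2, b3.1} {b2.3} {b3.2} {b3.3} {b4.1, b4.2} {b4.3}
The second composite normalizes to {out.1} {out.2} {out.3} {b1.1} {b1.2} {b1.3} {b2.1} {b2.2, b3.1} {b2.3} {b3.2} {b3.3} {b4.1, b4.2} {b4.3}
Both agree, so they are equal.


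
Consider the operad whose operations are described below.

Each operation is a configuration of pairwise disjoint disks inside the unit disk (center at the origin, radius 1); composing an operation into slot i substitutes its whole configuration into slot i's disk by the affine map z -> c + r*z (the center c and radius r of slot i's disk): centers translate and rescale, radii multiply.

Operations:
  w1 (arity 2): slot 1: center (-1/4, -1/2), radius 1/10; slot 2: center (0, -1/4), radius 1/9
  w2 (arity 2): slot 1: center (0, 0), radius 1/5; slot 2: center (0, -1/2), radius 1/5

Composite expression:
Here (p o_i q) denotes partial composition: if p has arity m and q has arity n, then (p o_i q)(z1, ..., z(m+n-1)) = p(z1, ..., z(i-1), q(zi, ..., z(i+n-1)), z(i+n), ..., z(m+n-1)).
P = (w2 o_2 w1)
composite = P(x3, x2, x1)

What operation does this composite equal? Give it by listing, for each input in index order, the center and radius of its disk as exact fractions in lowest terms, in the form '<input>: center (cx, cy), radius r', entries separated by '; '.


x1: center (0, -11/20), radius 1/45; x2: center (-1/20, -3/5), radius 1/50; x3: center (0, 0), radius 1/5

Only the slot chain above each x matters under w2; compose those maps.
x3: after 1 affine step, its disk has center (0, 0), radius 1/5
x2: after 2 affine steps, its disk has center (-1/20, -3/5), radius 1/50
x1: after 2 affine steps, its disk has center (0, -11/20), radius 1/45
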